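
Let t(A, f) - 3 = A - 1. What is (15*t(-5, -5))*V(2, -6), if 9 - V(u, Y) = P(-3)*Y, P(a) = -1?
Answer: -135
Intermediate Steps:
t(A, f) = 2 + A (t(A, f) = 3 + (A - 1) = 3 + (-1 + A) = 2 + A)
V(u, Y) = 9 + Y (V(u, Y) = 9 - (-1)*Y = 9 + Y)
(15*t(-5, -5))*V(2, -6) = (15*(2 - 5))*(9 - 6) = (15*(-3))*3 = -45*3 = -135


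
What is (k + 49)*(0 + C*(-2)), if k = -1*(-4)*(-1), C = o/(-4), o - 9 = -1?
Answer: 180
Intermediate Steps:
o = 8 (o = 9 - 1 = 8)
C = -2 (C = 8/(-4) = 8*(-¼) = -2)
k = -4 (k = 4*(-1) = -4)
(k + 49)*(0 + C*(-2)) = (-4 + 49)*(0 - 2*(-2)) = 45*(0 + 4) = 45*4 = 180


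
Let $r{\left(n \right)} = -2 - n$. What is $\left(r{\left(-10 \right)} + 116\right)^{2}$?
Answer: $15376$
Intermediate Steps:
$\left(r{\left(-10 \right)} + 116\right)^{2} = \left(\left(-2 - -10\right) + 116\right)^{2} = \left(\left(-2 + 10\right) + 116\right)^{2} = \left(8 + 116\right)^{2} = 124^{2} = 15376$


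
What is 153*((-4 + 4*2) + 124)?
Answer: 19584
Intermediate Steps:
153*((-4 + 4*2) + 124) = 153*((-4 + 8) + 124) = 153*(4 + 124) = 153*128 = 19584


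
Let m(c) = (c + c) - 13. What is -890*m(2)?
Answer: 8010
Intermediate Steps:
m(c) = -13 + 2*c (m(c) = 2*c - 13 = -13 + 2*c)
-890*m(2) = -890*(-13 + 2*2) = -890*(-13 + 4) = -890*(-9) = 8010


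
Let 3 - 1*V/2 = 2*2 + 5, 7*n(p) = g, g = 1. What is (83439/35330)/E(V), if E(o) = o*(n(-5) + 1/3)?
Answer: -584073/1413200 ≈ -0.41330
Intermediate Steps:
n(p) = 1/7 (n(p) = (1/7)*1 = 1/7)
V = -12 (V = 6 - 2*(2*2 + 5) = 6 - 2*(4 + 5) = 6 - 2*9 = 6 - 18 = -12)
E(o) = 10*o/21 (E(o) = o*(1/7 + 1/3) = o*(10/21) = 10*o/21)
(83439/35330)/E(V) = (83439/35330)/(((10/21)*(-12))) = (83439*(1/35330))/(-40/7) = (83439/35330)*(-7/40) = -584073/1413200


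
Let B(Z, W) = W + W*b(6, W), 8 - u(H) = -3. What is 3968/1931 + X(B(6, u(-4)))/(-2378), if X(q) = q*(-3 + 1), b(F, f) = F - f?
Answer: 4632988/2295959 ≈ 2.0179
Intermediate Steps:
u(H) = 11 (u(H) = 8 - 1*(-3) = 8 + 3 = 11)
B(Z, W) = W + W*(6 - W)
X(q) = -2*q (X(q) = q*(-2) = -2*q)
3968/1931 + X(B(6, u(-4)))/(-2378) = 3968/1931 - 22*(7 - 1*11)/(-2378) = 3968*(1/1931) - 22*(7 - 11)*(-1/2378) = 3968/1931 - 22*(-4)*(-1/2378) = 3968/1931 - 2*(-44)*(-1/2378) = 3968/1931 + 88*(-1/2378) = 3968/1931 - 44/1189 = 4632988/2295959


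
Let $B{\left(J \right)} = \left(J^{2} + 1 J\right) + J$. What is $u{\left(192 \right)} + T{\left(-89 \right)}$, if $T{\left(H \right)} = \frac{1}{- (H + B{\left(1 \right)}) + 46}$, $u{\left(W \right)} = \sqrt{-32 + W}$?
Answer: $\frac{1}{132} + 4 \sqrt{10} \approx 12.657$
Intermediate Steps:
$B{\left(J \right)} = J^{2} + 2 J$ ($B{\left(J \right)} = \left(J^{2} + J\right) + J = \left(J + J^{2}\right) + J = J^{2} + 2 J$)
$T{\left(H \right)} = \frac{1}{43 - H}$ ($T{\left(H \right)} = \frac{1}{- (H + 1 \left(2 + 1\right)) + 46} = \frac{1}{- (H + 1 \cdot 3) + 46} = \frac{1}{- (H + 3) + 46} = \frac{1}{- (3 + H) + 46} = \frac{1}{\left(-3 - H\right) + 46} = \frac{1}{43 - H}$)
$u{\left(192 \right)} + T{\left(-89 \right)} = \sqrt{-32 + 192} - \frac{1}{-43 - 89} = \sqrt{160} - \frac{1}{-132} = 4 \sqrt{10} - - \frac{1}{132} = 4 \sqrt{10} + \frac{1}{132} = \frac{1}{132} + 4 \sqrt{10}$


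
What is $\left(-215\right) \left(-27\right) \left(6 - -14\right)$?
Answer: $116100$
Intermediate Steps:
$\left(-215\right) \left(-27\right) \left(6 - -14\right) = 5805 \left(6 + 14\right) = 5805 \cdot 20 = 116100$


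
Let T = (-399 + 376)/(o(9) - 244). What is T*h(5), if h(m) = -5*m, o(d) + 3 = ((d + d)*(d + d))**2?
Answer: 575/104729 ≈ 0.0054904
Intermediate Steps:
o(d) = -3 + 16*d**4 (o(d) = -3 + ((d + d)*(d + d))**2 = -3 + ((2*d)*(2*d))**2 = -3 + (4*d**2)**2 = -3 + 16*d**4)
T = -23/104729 (T = (-399 + 376)/((-3 + 16*9**4) - 244) = -23/((-3 + 16*6561) - 244) = -23/((-3 + 104976) - 244) = -23/(104973 - 244) = -23/104729 ≈ -0.00021961)
T*h(5) = -(-115)*5/104729 = -23/104729*(-25) = 575/104729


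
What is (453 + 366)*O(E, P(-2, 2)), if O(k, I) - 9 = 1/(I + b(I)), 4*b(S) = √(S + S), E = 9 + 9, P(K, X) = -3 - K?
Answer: 6643 - 182*I*√2 ≈ 6643.0 - 257.39*I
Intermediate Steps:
E = 18
b(S) = √2*√S/4 (b(S) = √(S + S)/4 = √(2*S)/4 = (√2*√S)/4 = √2*√S/4)
O(k, I) = 9 + 1/(I + √2*√I/4)
(453 + 366)*O(E, P(-2, 2)) = (453 + 366)*((4 + 36*(-3 - 1*(-2)) + 9*√2*√(-3 - 1*(-2)))/(4*(-3 - 1*(-2)) + √2*√(-3 - 1*(-2)))) = 819*((4 + 36*(-3 + 2) + 9*√2*√(-3 + 2))/(4*(-3 + 2) + √2*√(-3 + 2))) = 819*((4 + 36*(-1) + 9*√2*√(-1))/(4*(-1) + √2*√(-1))) = 819*((4 - 36 + 9*√2*I)/(-4 + √2*I)) = 819*((4 - 36 + 9*I*√2)/(-4 + I*√2)) = 819*((-32 + 9*I*√2)/(-4 + I*√2)) = 819*(-32 + 9*I*√2)/(-4 + I*√2)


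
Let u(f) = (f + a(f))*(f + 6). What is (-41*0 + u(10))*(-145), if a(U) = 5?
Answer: -34800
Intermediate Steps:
u(f) = (5 + f)*(6 + f) (u(f) = (f + 5)*(f + 6) = (5 + f)*(6 + f))
(-41*0 + u(10))*(-145) = (-41*0 + (30 + 10**2 + 11*10))*(-145) = (0 + (30 + 100 + 110))*(-145) = (0 + 240)*(-145) = 240*(-145) = -34800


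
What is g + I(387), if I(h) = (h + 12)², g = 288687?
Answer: 447888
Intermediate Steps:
I(h) = (12 + h)²
g + I(387) = 288687 + (12 + 387)² = 288687 + 399² = 288687 + 159201 = 447888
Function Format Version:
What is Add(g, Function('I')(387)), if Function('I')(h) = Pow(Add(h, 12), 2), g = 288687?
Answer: 447888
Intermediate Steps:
Function('I')(h) = Pow(Add(12, h), 2)
Add(g, Function('I')(387)) = Add(288687, Pow(Add(12, 387), 2)) = Add(288687, Pow(399, 2)) = Add(288687, 159201) = 447888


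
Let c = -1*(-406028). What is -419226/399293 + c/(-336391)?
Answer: -303147991570/134318571563 ≈ -2.2569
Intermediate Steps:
c = 406028
-419226/399293 + c/(-336391) = -419226/399293 + 406028/(-336391) = -419226*1/399293 + 406028*(-1/336391) = -419226/399293 - 406028/336391 = -303147991570/134318571563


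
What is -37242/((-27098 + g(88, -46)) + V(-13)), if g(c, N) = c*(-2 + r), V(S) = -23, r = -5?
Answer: 37242/27737 ≈ 1.3427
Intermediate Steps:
g(c, N) = -7*c (g(c, N) = c*(-2 - 5) = c*(-7) = -7*c)
-37242/((-27098 + g(88, -46)) + V(-13)) = -37242/((-27098 - 7*88) - 23) = -37242/((-27098 - 616) - 23) = -37242/(-27714 - 23) = -37242/(-27737) = -37242*(-1/27737) = 37242/27737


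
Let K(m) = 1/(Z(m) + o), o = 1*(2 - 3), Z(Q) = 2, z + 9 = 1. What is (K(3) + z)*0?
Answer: 0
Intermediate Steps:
z = -8 (z = -9 + 1 = -8)
o = -1 (o = 1*(-1) = -1)
K(m) = 1 (K(m) = 1/(2 - 1) = 1/1 = 1)
(K(3) + z)*0 = (1 - 8)*0 = -7*0 = 0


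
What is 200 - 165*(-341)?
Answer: 56465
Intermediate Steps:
200 - 165*(-341) = 200 + 56265 = 56465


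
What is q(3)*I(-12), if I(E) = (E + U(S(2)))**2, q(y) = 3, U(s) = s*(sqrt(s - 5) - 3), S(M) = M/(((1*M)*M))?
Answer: 4347/8 - 243*I*sqrt(2)/4 ≈ 543.38 - 85.913*I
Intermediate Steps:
S(M) = 1/M (S(M) = M/((M*M)) = M/(M**2) = M/M**2 = 1/M)
U(s) = s*(-3 + sqrt(-5 + s)) (U(s) = s*(sqrt(-5 + s) - 3) = s*(-3 + sqrt(-5 + s)))
I(E) = (-3/2 + E + 3*I*sqrt(2)/4)**2 (I(E) = (E + (-3 + sqrt(-5 + 1/2))/2)**2 = (E + (-3 + sqrt(-9/2))/2)**2 = (E + (-3 + 3*I*sqrt(2)/2)/2)**2 = (E + (-3/2 + 3*I*sqrt(2)/4))**2 = (-3/2 + E + 3*I*sqrt(2)/4)**2)
q(3)*I(-12) = 3*((-6 + 4*(-12) + 3*I*sqrt(2))**2/16) = 3*((-6 - 48 + 3*I*sqrt(2))**2/16) = 3*((-54 + 3*I*sqrt(2))**2/16) = 3*(-54 + 3*I*sqrt(2))**2/16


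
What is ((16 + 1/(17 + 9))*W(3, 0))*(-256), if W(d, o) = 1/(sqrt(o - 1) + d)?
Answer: -80064/65 + 26688*I/65 ≈ -1231.8 + 410.58*I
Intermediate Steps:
W(d, o) = 1/(d + sqrt(-1 + o)) (W(d, o) = 1/(sqrt(-1 + o) + d) = 1/(d + sqrt(-1 + o)))
((16 + 1/(17 + 9))*W(3, 0))*(-256) = ((16 + 1/(17 + 9))/(3 + sqrt(-1 + 0)))*(-256) = ((16 + 1/26)/(3 + sqrt(-1)))*(-256) = ((16 + 1/26)/(3 + I))*(-256) = (417*((3 - I)/10)/26)*(-256) = (417*(3 - I)/260)*(-256) = -26688*(3 - I)/65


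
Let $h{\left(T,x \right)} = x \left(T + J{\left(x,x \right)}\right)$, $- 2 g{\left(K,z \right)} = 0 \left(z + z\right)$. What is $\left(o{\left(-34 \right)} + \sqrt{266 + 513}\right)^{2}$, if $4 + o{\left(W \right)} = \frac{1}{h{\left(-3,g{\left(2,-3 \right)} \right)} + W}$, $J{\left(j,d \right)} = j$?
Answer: $\frac{919293}{1156} - \frac{137 \sqrt{779}}{17} \approx 570.31$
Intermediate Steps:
$g{\left(K,z \right)} = 0$ ($g{\left(K,z \right)} = - \frac{0 \left(z + z\right)}{2} = - \frac{0 \cdot 2 z}{2} = \left(- \frac{1}{2}\right) 0 = 0$)
$h{\left(T,x \right)} = x \left(T + x\right)$
$o{\left(W \right)} = -4 + \frac{1}{W}$ ($o{\left(W \right)} = -4 + \frac{1}{0 \left(-3 + 0\right) + W} = -4 + \frac{1}{0 \left(-3\right) + W} = -4 + \frac{1}{0 + W} = -4 + \frac{1}{W}$)
$\left(o{\left(-34 \right)} + \sqrt{266 + 513}\right)^{2} = \left(\left(-4 + \frac{1}{-34}\right) + \sqrt{266 + 513}\right)^{2} = \left(\left(-4 - \frac{1}{34}\right) + \sqrt{779}\right)^{2} = \left(- \frac{137}{34} + \sqrt{779}\right)^{2}$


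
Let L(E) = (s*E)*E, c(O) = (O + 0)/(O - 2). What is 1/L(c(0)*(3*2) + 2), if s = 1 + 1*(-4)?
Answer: -1/12 ≈ -0.083333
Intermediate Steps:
s = -3 (s = 1 - 4 = -3)
c(O) = O/(-2 + O)
L(E) = -3*E**2 (L(E) = (-3*E)*E = -3*E**2)
1/L(c(0)*(3*2) + 2) = 1/(-3*((0/(-2 + 0))*(3*2) + 2)**2) = 1/(-3*((0/(-2))*6 + 2)**2) = 1/(-3*((0*(-1/2))*6 + 2)**2) = 1/(-3*(0*6 + 2)**2) = 1/(-3*(0 + 2)**2) = 1/(-3*2**2) = 1/(-3*4) = 1/(-12) = -1/12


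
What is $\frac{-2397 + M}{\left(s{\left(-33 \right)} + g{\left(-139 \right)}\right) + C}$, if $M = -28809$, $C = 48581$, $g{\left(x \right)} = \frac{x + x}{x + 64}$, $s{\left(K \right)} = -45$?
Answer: $- \frac{1170225}{1820239} \approx -0.6429$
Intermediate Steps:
$g{\left(x \right)} = \frac{2 x}{64 + x}$
$\frac{-2397 + M}{\left(s{\left(-33 \right)} + g{\left(-139 \right)}\right) + C} = \frac{-2397 - 28809}{\left(-45 + 2 \left(-139\right) \frac{1}{64 - 139}\right) + 48581} = - \frac{31206}{\left(-45 + 2 \left(-139\right) \frac{1}{-75}\right) + 48581} = - \frac{31206}{\left(-45 + 2 \left(-139\right) \left(- \frac{1}{75}\right)\right) + 48581} = - \frac{31206}{\left(-45 + \frac{278}{75}\right) + 48581} = - \frac{31206}{- \frac{3097}{75} + 48581} = - \frac{31206}{\frac{3640478}{75}} = \left(-31206\right) \frac{75}{3640478} = - \frac{1170225}{1820239}$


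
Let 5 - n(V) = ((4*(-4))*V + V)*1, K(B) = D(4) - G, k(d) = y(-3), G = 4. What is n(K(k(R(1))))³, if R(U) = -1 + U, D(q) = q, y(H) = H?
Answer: 125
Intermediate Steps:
k(d) = -3
K(B) = 0 (K(B) = 4 - 1*4 = 4 - 4 = 0)
n(V) = 5 + 15*V (n(V) = 5 - ((4*(-4))*V + V) = 5 - (-16*V + V) = 5 - (-15*V) = 5 - (-15)*V = 5 + 15*V)
n(K(k(R(1))))³ = (5 + 15*0)³ = (5 + 0)³ = 5³ = 125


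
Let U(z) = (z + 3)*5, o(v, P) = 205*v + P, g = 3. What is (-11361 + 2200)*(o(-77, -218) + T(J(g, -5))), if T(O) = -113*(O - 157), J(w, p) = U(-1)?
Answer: -5569888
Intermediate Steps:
o(v, P) = P + 205*v
U(z) = 15 + 5*z (U(z) = (3 + z)*5 = 15 + 5*z)
J(w, p) = 10 (J(w, p) = 15 + 5*(-1) = 15 - 5 = 10)
T(O) = 17741 - 113*O (T(O) = -113*(-157 + O) = 17741 - 113*O)
(-11361 + 2200)*(o(-77, -218) + T(J(g, -5))) = (-11361 + 2200)*((-218 + 205*(-77)) + (17741 - 113*10)) = -9161*((-218 - 15785) + (17741 - 1130)) = -9161*(-16003 + 16611) = -9161*608 = -5569888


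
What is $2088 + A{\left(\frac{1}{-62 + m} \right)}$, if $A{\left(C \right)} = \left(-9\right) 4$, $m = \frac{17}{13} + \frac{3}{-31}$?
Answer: $2052$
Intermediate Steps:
$m = \frac{488}{403}$ ($m = 17 \cdot \frac{1}{13} + 3 \left(- \frac{1}{31}\right) = \frac{17}{13} - \frac{3}{31} = \frac{488}{403} \approx 1.2109$)
$A{\left(C \right)} = -36$
$2088 + A{\left(\frac{1}{-62 + m} \right)} = 2088 - 36 = 2052$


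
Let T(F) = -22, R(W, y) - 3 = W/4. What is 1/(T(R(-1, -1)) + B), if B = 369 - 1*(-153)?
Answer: 1/500 ≈ 0.0020000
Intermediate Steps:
R(W, y) = 3 + W/4
B = 522 (B = 369 + 153 = 522)
1/(T(R(-1, -1)) + B) = 1/(-22 + 522) = 1/500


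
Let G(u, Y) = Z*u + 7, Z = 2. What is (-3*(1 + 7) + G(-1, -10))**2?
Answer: 361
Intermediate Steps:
G(u, Y) = 7 + 2*u (G(u, Y) = 2*u + 7 = 7 + 2*u)
(-3*(1 + 7) + G(-1, -10))**2 = (-3*(1 + 7) + (7 + 2*(-1)))**2 = (-3*8 + (7 - 2))**2 = (-24 + 5)**2 = (-19)**2 = 361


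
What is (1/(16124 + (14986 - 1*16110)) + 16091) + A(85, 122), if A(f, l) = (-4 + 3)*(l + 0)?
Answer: 239535001/15000 ≈ 15969.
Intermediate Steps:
A(f, l) = -l
(1/(16124 + (14986 - 1*16110)) + 16091) + A(85, 122) = (1/(16124 + (14986 - 1*16110)) + 16091) - 1*122 = (1/(16124 + (14986 - 16110)) + 16091) - 122 = (1/(16124 - 1124) + 16091) - 122 = (1/15000 + 16091) - 122 = 241365001/15000 - 122 = 239535001/15000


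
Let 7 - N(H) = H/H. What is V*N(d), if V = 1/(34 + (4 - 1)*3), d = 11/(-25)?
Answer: 6/43 ≈ 0.13953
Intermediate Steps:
d = -11/25 (d = 11*(-1/25) = -11/25 ≈ -0.44000)
V = 1/43 (V = 1/(34 + 3*3) = 1/(34 + 9) = 1/43 ≈ 0.023256)
N(H) = 6 (N(H) = 7 - H/H = 7 - 1*1 = 7 - 1 = 6)
V*N(d) = (1/43)*6 = 6/43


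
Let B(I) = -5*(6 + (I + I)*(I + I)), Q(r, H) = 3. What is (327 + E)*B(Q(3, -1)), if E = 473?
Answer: -168000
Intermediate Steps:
B(I) = -30 - 20*I**2 (B(I) = -5*(6 + (2*I)*(2*I)) = -5*(6 + 4*I**2) = -30 - 20*I**2)
(327 + E)*B(Q(3, -1)) = (327 + 473)*(-30 - 20*3**2) = 800*(-30 - 20*9) = 800*(-30 - 180) = 800*(-210) = -168000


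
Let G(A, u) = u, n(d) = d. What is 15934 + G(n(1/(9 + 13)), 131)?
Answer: 16065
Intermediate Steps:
15934 + G(n(1/(9 + 13)), 131) = 15934 + 131 = 16065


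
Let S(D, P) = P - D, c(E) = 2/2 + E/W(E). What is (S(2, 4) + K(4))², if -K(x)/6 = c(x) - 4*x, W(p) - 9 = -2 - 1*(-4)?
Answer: 976144/121 ≈ 8067.3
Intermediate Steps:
W(p) = 11 (W(p) = 9 + (-2 - 1*(-4)) = 9 + (-2 + 4) = 9 + 2 = 11)
c(E) = 1 + E/11 (c(E) = 2/2 + E/11 = 2*(½) + E*(1/11) = 1 + E/11)
K(x) = -6 + 258*x/11 (K(x) = -6*((1 + x/11) - 4*x) = -6*(1 - 43*x/11) = -6 + 258*x/11)
(S(2, 4) + K(4))² = ((4 - 1*2) + (-6 + (258/11)*4))² = ((4 - 2) + (-6 + 1032/11))² = (2 + 966/11)² = (988/11)² = 976144/121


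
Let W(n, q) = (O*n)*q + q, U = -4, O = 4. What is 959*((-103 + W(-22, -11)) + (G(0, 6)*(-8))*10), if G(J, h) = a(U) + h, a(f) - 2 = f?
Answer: 512106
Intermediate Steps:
W(n, q) = q + 4*n*q (W(n, q) = (4*n)*q + q = 4*n*q + q = q + 4*n*q)
a(f) = 2 + f
G(J, h) = -2 + h (G(J, h) = (2 - 4) + h = -2 + h)
959*((-103 + W(-22, -11)) + (G(0, 6)*(-8))*10) = 959*((-103 - 11*(1 + 4*(-22))) + ((-2 + 6)*(-8))*10) = 959*((-103 - 11*(1 - 88)) + (4*(-8))*10) = 959*((-103 - 11*(-87)) - 32*10) = 959*((-103 + 957) - 320) = 959*(854 - 320) = 959*534 = 512106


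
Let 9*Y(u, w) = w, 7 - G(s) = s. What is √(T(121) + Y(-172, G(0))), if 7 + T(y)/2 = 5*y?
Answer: √10771/3 ≈ 34.594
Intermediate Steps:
G(s) = 7 - s
Y(u, w) = w/9
T(y) = -14 + 10*y (T(y) = -14 + 2*(5*y) = -14 + 10*y)
√(T(121) + Y(-172, G(0))) = √((-14 + 10*121) + (7 - 1*0)/9) = √((-14 + 1210) + (7 + 0)/9) = √(1196 + (⅑)*7) = √(1196 + 7/9) = √(10771/9) = √10771/3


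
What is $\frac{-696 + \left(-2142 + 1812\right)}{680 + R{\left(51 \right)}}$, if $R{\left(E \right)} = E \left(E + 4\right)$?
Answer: $- \frac{1026}{3485} \approx -0.2944$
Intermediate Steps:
$R{\left(E \right)} = E \left(4 + E\right)$
$\frac{-696 + \left(-2142 + 1812\right)}{680 + R{\left(51 \right)}} = \frac{-696 + \left(-2142 + 1812\right)}{680 + 51 \left(4 + 51\right)} = \frac{-696 - 330}{680 + 51 \cdot 55} = - \frac{1026}{680 + 2805} = - \frac{1026}{3485}$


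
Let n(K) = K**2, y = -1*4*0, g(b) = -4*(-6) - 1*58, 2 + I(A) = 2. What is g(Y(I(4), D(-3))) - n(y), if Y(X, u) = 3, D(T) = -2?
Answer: -34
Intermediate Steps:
I(A) = 0 (I(A) = -2 + 2 = 0)
g(b) = -34 (g(b) = 24 - 58 = -34)
y = 0 (y = -4*0 = 0)
g(Y(I(4), D(-3))) - n(y) = -34 - 1*0**2 = -34 - 1*0 = -34 + 0 = -34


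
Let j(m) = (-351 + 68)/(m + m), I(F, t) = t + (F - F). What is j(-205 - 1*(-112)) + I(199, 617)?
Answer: 115045/186 ≈ 618.52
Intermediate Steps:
I(F, t) = t (I(F, t) = t + 0 = t)
j(m) = -283/(2*m) (j(m) = -283*1/(2*m) = -283/(2*m))
j(-205 - 1*(-112)) + I(199, 617) = -283/(2*(-205 - 1*(-112))) + 617 = -283/(2*(-205 + 112)) + 617 = -283/2/(-93) + 617 = -283/2*(-1/93) + 617 = 283/186 + 617 = 115045/186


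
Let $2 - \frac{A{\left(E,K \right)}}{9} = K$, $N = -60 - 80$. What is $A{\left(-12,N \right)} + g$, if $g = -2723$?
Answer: $-1445$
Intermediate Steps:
$N = -140$
$A{\left(E,K \right)} = 18 - 9 K$
$A{\left(-12,N \right)} + g = \left(18 - -1260\right) - 2723 = \left(18 + 1260\right) - 2723 = 1278 - 2723 = -1445$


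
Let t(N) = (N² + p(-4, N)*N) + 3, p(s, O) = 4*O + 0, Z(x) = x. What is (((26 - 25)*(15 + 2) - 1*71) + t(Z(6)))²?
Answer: 16641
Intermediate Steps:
p(s, O) = 4*O
t(N) = 3 + 5*N² (t(N) = (N² + (4*N)*N) + 3 = (N² + 4*N²) + 3 = 5*N² + 3 = 3 + 5*N²)
(((26 - 25)*(15 + 2) - 1*71) + t(Z(6)))² = (((26 - 25)*(15 + 2) - 1*71) + (3 + 5*6²))² = ((1*17 - 71) + (3 + 5*36))² = ((17 - 71) + (3 + 180))² = (-54 + 183)² = 129² = 16641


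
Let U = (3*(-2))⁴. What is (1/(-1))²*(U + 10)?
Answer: 1306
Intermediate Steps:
U = 1296 (U = (-6)⁴ = 1296)
(1/(-1))²*(U + 10) = (1/(-1))²*(1296 + 10) = (-1)²*1306 = 1*1306 = 1306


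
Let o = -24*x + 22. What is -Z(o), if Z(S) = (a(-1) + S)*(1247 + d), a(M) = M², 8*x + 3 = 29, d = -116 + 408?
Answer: 84645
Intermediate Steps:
d = 292
x = 13/4 (x = -3/8 + (⅛)*29 = -3/8 + 29/8 = 13/4 ≈ 3.2500)
o = -56 (o = -24*13/4 + 22 = -78 + 22 = -56)
Z(S) = 1539 + 1539*S (Z(S) = ((-1)² + S)*(1247 + 292) = (1 + S)*1539 = 1539 + 1539*S)
-Z(o) = -(1539 + 1539*(-56)) = -(1539 - 86184) = -1*(-84645) = 84645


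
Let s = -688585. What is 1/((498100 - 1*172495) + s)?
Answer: -1/362980 ≈ -2.7550e-6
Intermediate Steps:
1/((498100 - 1*172495) + s) = 1/((498100 - 1*172495) - 688585) = 1/((498100 - 172495) - 688585) = 1/(325605 - 688585) = 1/(-362980) = -1/362980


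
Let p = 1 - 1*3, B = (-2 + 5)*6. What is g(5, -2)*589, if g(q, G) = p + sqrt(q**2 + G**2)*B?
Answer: -1178 + 10602*sqrt(29) ≈ 55916.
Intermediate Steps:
B = 18 (B = 3*6 = 18)
p = -2 (p = 1 - 3 = -2)
g(q, G) = -2 + 18*sqrt(G**2 + q**2) (g(q, G) = -2 + sqrt(q**2 + G**2)*18 = -2 + sqrt(G**2 + q**2)*18 = -2 + 18*sqrt(G**2 + q**2))
g(5, -2)*589 = (-2 + 18*sqrt((-2)**2 + 5**2))*589 = (-2 + 18*sqrt(4 + 25))*589 = (-2 + 18*sqrt(29))*589 = -1178 + 10602*sqrt(29)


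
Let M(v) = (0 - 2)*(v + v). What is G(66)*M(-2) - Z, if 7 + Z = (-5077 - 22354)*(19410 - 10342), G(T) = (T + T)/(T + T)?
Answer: 248744323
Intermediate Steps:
G(T) = 1 (G(T) = (2*T)/((2*T)) = (2*T)*(1/(2*T)) = 1)
M(v) = -4*v
Z = -248744315 (Z = -7 + (-5077 - 22354)*(19410 - 10342) = -7 - 27431*9068 = -7 - 248744308 = -248744315)
G(66)*M(-2) - Z = 1*(-4*(-2)) - 1*(-248744315) = 1*8 + 248744315 = 8 + 248744315 = 248744323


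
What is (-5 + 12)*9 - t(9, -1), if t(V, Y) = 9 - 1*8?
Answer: 62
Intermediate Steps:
t(V, Y) = 1 (t(V, Y) = 9 - 8 = 1)
(-5 + 12)*9 - t(9, -1) = (-5 + 12)*9 - 1*1 = 7*9 - 1 = 63 - 1 = 62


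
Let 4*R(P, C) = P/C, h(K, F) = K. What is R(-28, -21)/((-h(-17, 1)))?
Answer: 1/51 ≈ 0.019608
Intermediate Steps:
R(P, C) = P/(4*C) (R(P, C) = (P/C)/4 = P/(4*C))
R(-28, -21)/((-h(-17, 1))) = ((¼)*(-28)/(-21))/((-1*(-17))) = ((¼)*(-28)*(-1/21))/17 = (⅓)*(1/17) = 1/51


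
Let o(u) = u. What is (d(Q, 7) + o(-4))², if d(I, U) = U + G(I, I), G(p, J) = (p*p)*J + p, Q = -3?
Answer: 729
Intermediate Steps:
G(p, J) = p + J*p² (G(p, J) = p²*J + p = J*p² + p = p + J*p²)
d(I, U) = U + I*(1 + I²) (d(I, U) = U + I*(1 + I*I) = U + I*(1 + I²))
(d(Q, 7) + o(-4))² = ((-3 + 7 + (-3)³) - 4)² = ((-3 + 7 - 27) - 4)² = (-23 - 4)² = (-27)² = 729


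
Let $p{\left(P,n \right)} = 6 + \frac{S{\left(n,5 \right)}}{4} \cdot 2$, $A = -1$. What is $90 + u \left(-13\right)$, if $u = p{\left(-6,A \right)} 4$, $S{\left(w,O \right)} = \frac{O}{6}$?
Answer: $- \frac{731}{3} \approx -243.67$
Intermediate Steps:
$S{\left(w,O \right)} = \frac{O}{6}$ ($S{\left(w,O \right)} = O \frac{1}{6} = \frac{O}{6}$)
$p{\left(P,n \right)} = \frac{77}{12}$ ($p{\left(P,n \right)} = 6 + \frac{\frac{1}{6} \cdot 5}{4} \cdot 2 = 6 + \frac{5}{6} \cdot \frac{1}{4} \cdot 2 = 6 + \frac{5}{24} \cdot 2 = 6 + \frac{5}{12} = \frac{77}{12}$)
$u = \frac{77}{3}$ ($u = \frac{77}{12} \cdot 4 = \frac{77}{3} \approx 25.667$)
$90 + u \left(-13\right) = 90 + \frac{77}{3} \left(-13\right) = 90 - \frac{1001}{3} = - \frac{731}{3}$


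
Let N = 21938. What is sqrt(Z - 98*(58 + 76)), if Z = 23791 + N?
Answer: sqrt(32597) ≈ 180.55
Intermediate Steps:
Z = 45729 (Z = 23791 + 21938 = 45729)
sqrt(Z - 98*(58 + 76)) = sqrt(45729 - 98*(58 + 76)) = sqrt(45729 - 98*134) = sqrt(45729 - 13132) = sqrt(32597)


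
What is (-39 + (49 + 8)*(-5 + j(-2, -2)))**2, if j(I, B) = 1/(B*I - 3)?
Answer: 71289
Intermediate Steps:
j(I, B) = 1/(-3 + B*I)
(-39 + (49 + 8)*(-5 + j(-2, -2)))**2 = (-39 + (49 + 8)*(-5 + 1/(-3 - 2*(-2))))**2 = (-39 + 57*(-5 + 1/(-3 + 4)))**2 = (-39 + 57*(-5 + 1/1))**2 = (-39 + 57*(-5 + 1))**2 = (-39 + 57*(-4))**2 = (-39 - 228)**2 = (-267)**2 = 71289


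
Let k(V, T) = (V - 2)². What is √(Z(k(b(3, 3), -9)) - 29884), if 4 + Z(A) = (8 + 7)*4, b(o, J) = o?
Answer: 2*I*√7457 ≈ 172.71*I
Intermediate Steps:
k(V, T) = (-2 + V)²
Z(A) = 56 (Z(A) = -4 + (8 + 7)*4 = -4 + 15*4 = -4 + 60 = 56)
√(Z(k(b(3, 3), -9)) - 29884) = √(56 - 29884) = √(-29828) = 2*I*√7457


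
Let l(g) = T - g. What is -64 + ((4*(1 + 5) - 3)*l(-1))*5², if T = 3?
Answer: 2036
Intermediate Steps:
l(g) = 3 - g
-64 + ((4*(1 + 5) - 3)*l(-1))*5² = -64 + ((4*(1 + 5) - 3)*(3 - 1*(-1)))*5² = -64 + ((4*6 - 3)*(3 + 1))*25 = -64 + ((24 - 3)*4)*25 = -64 + (21*4)*25 = -64 + 84*25 = -64 + 2100 = 2036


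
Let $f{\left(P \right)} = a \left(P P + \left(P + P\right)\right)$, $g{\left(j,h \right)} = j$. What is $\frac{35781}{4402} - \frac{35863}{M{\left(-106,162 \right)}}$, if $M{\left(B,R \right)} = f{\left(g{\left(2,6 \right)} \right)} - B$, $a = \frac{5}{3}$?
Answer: $- \frac{115199295}{393979} \approx -292.4$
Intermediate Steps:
$a = \frac{5}{3}$ ($a = 5 \cdot \frac{1}{3} = \frac{5}{3} \approx 1.6667$)
$f{\left(P \right)} = \frac{5 P^{2}}{3} + \frac{10 P}{3}$ ($f{\left(P \right)} = \frac{5 \left(P P + \left(P + P\right)\right)}{3} = \frac{5 \left(P^{2} + 2 P\right)}{3} = \frac{5 P^{2}}{3} + \frac{10 P}{3}$)
$M{\left(B,R \right)} = \frac{40}{3} - B$ ($M{\left(B,R \right)} = \frac{5}{3} \cdot 2 \left(2 + 2\right) - B = \frac{5}{3} \cdot 2 \cdot 4 - B = \frac{40}{3} - B$)
$\frac{35781}{4402} - \frac{35863}{M{\left(-106,162 \right)}} = \frac{35781}{4402} - \frac{35863}{\frac{40}{3} - -106} = 35781 \cdot \frac{1}{4402} - \frac{35863}{\frac{40}{3} + 106} = \frac{35781}{4402} - \frac{35863}{\frac{358}{3}} = \frac{35781}{4402} - \frac{107589}{358} = - \frac{115199295}{393979}$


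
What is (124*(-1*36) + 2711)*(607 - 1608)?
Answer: 1754753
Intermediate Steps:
(124*(-1*36) + 2711)*(607 - 1608) = (124*(-36) + 2711)*(-1001) = (-4464 + 2711)*(-1001) = -1753*(-1001) = 1754753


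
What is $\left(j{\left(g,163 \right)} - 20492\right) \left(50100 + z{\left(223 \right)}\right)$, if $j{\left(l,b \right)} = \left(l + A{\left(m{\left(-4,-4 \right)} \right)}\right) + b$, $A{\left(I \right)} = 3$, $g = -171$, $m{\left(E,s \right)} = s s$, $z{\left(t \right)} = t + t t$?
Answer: $-2050765844$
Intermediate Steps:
$z{\left(t \right)} = t + t^{2}$
$m{\left(E,s \right)} = s^{2}$
$j{\left(l,b \right)} = 3 + b + l$ ($j{\left(l,b \right)} = \left(l + 3\right) + b = \left(3 + l\right) + b = 3 + b + l$)
$\left(j{\left(g,163 \right)} - 20492\right) \left(50100 + z{\left(223 \right)}\right) = \left(\left(3 + 163 - 171\right) - 20492\right) \left(50100 + 223 \left(1 + 223\right)\right) = \left(-5 - 20492\right) \left(50100 + 223 \cdot 224\right) = - 20497 \left(50100 + 49952\right) = \left(-20497\right) 100052 = -2050765844$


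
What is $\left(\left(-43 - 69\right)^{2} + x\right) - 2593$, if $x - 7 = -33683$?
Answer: $-23725$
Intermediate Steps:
$x = -33676$ ($x = 7 - 33683 = -33676$)
$\left(\left(-43 - 69\right)^{2} + x\right) - 2593 = \left(\left(-43 - 69\right)^{2} - 33676\right) - 2593 = \left(\left(-112\right)^{2} - 33676\right) - 2593 = \left(12544 - 33676\right) - 2593 = -21132 - 2593 = -23725$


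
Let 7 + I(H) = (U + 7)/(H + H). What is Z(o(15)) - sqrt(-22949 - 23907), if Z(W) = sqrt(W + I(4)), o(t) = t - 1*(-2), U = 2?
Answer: sqrt(178)/4 - 2*I*sqrt(11714) ≈ 3.3354 - 216.46*I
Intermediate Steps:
o(t) = 2 + t (o(t) = t + 2 = 2 + t)
I(H) = -7 + 9/(2*H) (I(H) = -7 + (2 + 7)/(H + H) = -7 + 9/((2*H)) = -7 + 9*(1/(2*H)) = -7 + 9/(2*H))
Z(W) = sqrt(-47/8 + W) (Z(W) = sqrt(W + (-7 + (9/2)/4)) = sqrt(W + (-7 + (9/2)*(1/4))) = sqrt(W + (-7 + 9/8)) = sqrt(W - 47/8) = sqrt(-47/8 + W))
Z(o(15)) - sqrt(-22949 - 23907) = sqrt(-94 + 16*(2 + 15))/4 - sqrt(-22949 - 23907) = sqrt(-94 + 16*17)/4 - sqrt(-46856) = sqrt(-94 + 272)/4 - 2*I*sqrt(11714) = sqrt(178)/4 - 2*I*sqrt(11714)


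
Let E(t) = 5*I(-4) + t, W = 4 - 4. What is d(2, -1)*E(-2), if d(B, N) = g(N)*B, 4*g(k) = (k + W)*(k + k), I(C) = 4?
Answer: 18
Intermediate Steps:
W = 0
E(t) = 20 + t (E(t) = 5*4 + t = 20 + t)
g(k) = k**2/2 (g(k) = ((k + 0)*(k + k))/4 = (k*(2*k))/4 = (2*k**2)/4 = k**2/2)
d(B, N) = B*N**2/2 (d(B, N) = (N**2/2)*B = B*N**2/2)
d(2, -1)*E(-2) = ((1/2)*2*(-1)**2)*(20 - 2) = ((1/2)*2*1)*18 = 1*18 = 18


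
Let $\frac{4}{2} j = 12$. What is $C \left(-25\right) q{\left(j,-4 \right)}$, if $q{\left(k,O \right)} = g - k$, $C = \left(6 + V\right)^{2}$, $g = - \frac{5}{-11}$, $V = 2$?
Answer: $\frac{97600}{11} \approx 8872.7$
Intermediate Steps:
$j = 6$ ($j = \frac{1}{2} \cdot 12 = 6$)
$g = \frac{5}{11}$ ($g = \left(-5\right) \left(- \frac{1}{11}\right) = \frac{5}{11} \approx 0.45455$)
$C = 64$ ($C = \left(6 + 2\right)^{2} = 8^{2} = 64$)
$q{\left(k,O \right)} = \frac{5}{11} - k$
$C \left(-25\right) q{\left(j,-4 \right)} = 64 \left(-25\right) \left(\frac{5}{11} - 6\right) = - 1600 \left(\frac{5}{11} - 6\right) = \left(-1600\right) \left(- \frac{61}{11}\right) = \frac{97600}{11}$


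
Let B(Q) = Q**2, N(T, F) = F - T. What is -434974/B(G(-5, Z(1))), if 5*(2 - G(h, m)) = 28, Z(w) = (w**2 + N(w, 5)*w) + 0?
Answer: -5437175/162 ≈ -33563.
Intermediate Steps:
Z(w) = w**2 + w*(5 - w) (Z(w) = (w**2 + (5 - w)*w) + 0 = (w**2 + w*(5 - w)) + 0 = w**2 + w*(5 - w))
G(h, m) = -18/5 (G(h, m) = 2 - 1/5*28 = 2 - 28/5 = -18/5)
-434974/B(G(-5, Z(1))) = -434974/((-18/5)**2) = -434974/324/25 = -434974*25/324 = -5437175/162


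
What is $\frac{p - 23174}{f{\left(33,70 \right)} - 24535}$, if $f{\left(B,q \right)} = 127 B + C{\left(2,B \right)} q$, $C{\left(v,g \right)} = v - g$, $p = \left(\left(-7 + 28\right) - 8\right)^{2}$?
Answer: $\frac{23005}{22514} \approx 1.0218$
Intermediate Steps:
$p = 169$ ($p = \left(21 - 8\right)^{2} = 13^{2} = 169$)
$f{\left(B,q \right)} = 127 B + q \left(2 - B\right)$ ($f{\left(B,q \right)} = 127 B + \left(2 - B\right) q = 127 B + q \left(2 - B\right)$)
$\frac{p - 23174}{f{\left(33,70 \right)} - 24535} = \frac{169 - 23174}{\left(127 \cdot 33 - 70 \left(-2 + 33\right)\right) - 24535} = - \frac{23005}{\left(4191 - 70 \cdot 31\right) - 24535} = - \frac{23005}{\left(4191 - 2170\right) - 24535} = - \frac{23005}{2021 - 24535} = - \frac{23005}{-22514} = \left(-23005\right) \left(- \frac{1}{22514}\right) = \frac{23005}{22514}$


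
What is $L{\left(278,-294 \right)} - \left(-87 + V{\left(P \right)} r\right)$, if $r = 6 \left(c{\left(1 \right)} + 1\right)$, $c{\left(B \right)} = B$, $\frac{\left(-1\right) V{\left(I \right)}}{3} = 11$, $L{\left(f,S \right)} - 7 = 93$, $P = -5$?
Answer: $583$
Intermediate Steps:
$L{\left(f,S \right)} = 100$ ($L{\left(f,S \right)} = 7 + 93 = 100$)
$V{\left(I \right)} = -33$ ($V{\left(I \right)} = \left(-3\right) 11 = -33$)
$r = 12$ ($r = 6 \left(1 + 1\right) = 6 \cdot 2 = 12$)
$L{\left(278,-294 \right)} - \left(-87 + V{\left(P \right)} r\right) = 100 - \left(-87 - 396\right) = 100 - -483 = 100 + 483 = 583$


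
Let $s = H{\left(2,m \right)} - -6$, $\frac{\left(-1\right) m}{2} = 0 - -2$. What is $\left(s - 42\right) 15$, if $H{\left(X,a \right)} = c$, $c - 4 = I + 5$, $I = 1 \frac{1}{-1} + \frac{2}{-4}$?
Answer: $- \frac{855}{2} \approx -427.5$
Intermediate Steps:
$m = -4$ ($m = - 2 \left(0 - -2\right) = - 2 \left(0 + 2\right) = \left(-2\right) 2 = -4$)
$I = - \frac{3}{2}$ ($I = 1 \left(-1\right) + 2 \left(- \frac{1}{4}\right) = -1 - \frac{1}{2} = - \frac{3}{2} \approx -1.5$)
$c = \frac{15}{2}$ ($c = 4 + \left(- \frac{3}{2} + 5\right) = 4 + \frac{7}{2} = \frac{15}{2} \approx 7.5$)
$H{\left(X,a \right)} = \frac{15}{2}$
$s = \frac{27}{2}$ ($s = \frac{15}{2} - -6 = \frac{15}{2} + 6 = \frac{27}{2} \approx 13.5$)
$\left(s - 42\right) 15 = \left(\frac{27}{2} - 42\right) 15 = \left(- \frac{57}{2}\right) 15 = - \frac{855}{2}$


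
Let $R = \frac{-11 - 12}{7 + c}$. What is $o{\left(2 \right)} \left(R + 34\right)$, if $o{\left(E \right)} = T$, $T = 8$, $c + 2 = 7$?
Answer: $\frac{770}{3} \approx 256.67$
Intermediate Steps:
$c = 5$ ($c = -2 + 7 = 5$)
$o{\left(E \right)} = 8$
$R = - \frac{23}{12}$ ($R = \frac{-11 - 12}{7 + 5} = - \frac{23}{12} \approx -1.9167$)
$o{\left(2 \right)} \left(R + 34\right) = 8 \left(- \frac{23}{12} + 34\right) = 8 \cdot \frac{385}{12} = \frac{770}{3}$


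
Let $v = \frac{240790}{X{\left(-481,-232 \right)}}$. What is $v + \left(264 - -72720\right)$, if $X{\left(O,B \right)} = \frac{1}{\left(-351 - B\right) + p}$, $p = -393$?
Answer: $-123211496$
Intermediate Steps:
$X{\left(O,B \right)} = \frac{1}{-744 - B}$ ($X{\left(O,B \right)} = \frac{1}{\left(-351 - B\right) - 393} = \frac{1}{-744 - B}$)
$v = -123284480$ ($v = \frac{240790}{\left(-1\right) \frac{1}{744 - 232}} = \frac{240790}{\left(-1\right) \frac{1}{512}} = \frac{240790}{- \frac{1}{512}} = 240790 \left(-512\right) = -123284480$)
$v + \left(264 - -72720\right) = -123284480 + \left(264 - -72720\right) = -123284480 + \left(264 + 72720\right) = -123284480 + 72984 = -123211496$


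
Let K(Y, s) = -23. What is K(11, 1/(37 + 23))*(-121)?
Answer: 2783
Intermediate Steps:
K(11, 1/(37 + 23))*(-121) = -23*(-121) = 2783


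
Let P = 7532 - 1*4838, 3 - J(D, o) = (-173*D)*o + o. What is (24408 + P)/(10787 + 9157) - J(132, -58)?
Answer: 4402399865/3324 ≈ 1.3244e+6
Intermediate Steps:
J(D, o) = 3 - o + 173*D*o (J(D, o) = 3 - ((-173*D)*o + o) = 3 - (-173*D*o + o) = 3 - (o - 173*D*o) = 3 + (-o + 173*D*o) = 3 - o + 173*D*o)
P = 2694 (P = 7532 - 4838 = 2694)
(24408 + P)/(10787 + 9157) - J(132, -58) = (24408 + 2694)/(10787 + 9157) - (3 - 1*(-58) + 173*132*(-58)) = 27102/19944 - (3 + 58 - 1324488) = 27102*(1/19944) - 1*(-1324427) = 4517/3324 + 1324427 = 4402399865/3324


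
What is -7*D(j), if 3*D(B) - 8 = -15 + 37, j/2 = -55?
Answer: -70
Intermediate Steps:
j = -110 (j = 2*(-55) = -110)
D(B) = 10 (D(B) = 8/3 + (-15 + 37)/3 = 8/3 + (⅓)*22 = 8/3 + 22/3 = 10)
-7*D(j) = -7*10 = -70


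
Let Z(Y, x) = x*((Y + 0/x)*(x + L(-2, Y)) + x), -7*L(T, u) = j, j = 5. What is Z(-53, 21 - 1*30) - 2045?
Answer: -46184/7 ≈ -6597.7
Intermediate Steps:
L(T, u) = -5/7 (L(T, u) = -⅐*5 = -5/7)
Z(Y, x) = x*(x + Y*(-5/7 + x)) (Z(Y, x) = x*((Y + 0/x)*(x - 5/7) + x) = x*((Y + 0)*(-5/7 + x) + x) = x*(Y*(-5/7 + x) + x) = x*(x + Y*(-5/7 + x)))
Z(-53, 21 - 1*30) - 2045 = (21 - 1*30)*(-5*(-53) + 7*(21 - 1*30) + 7*(-53)*(21 - 1*30))/7 - 2045 = (21 - 30)*(265 + 7*(21 - 30) + 7*(-53)*(21 - 30))/7 - 2045 = (⅐)*(-9)*(265 + 7*(-9) + 7*(-53)*(-9)) - 2045 = (⅐)*(-9)*(265 - 63 + 3339) - 2045 = (⅐)*(-9)*3541 - 2045 = -31869/7 - 2045 = -46184/7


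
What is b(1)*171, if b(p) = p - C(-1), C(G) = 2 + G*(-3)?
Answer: -684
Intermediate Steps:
C(G) = 2 - 3*G
b(p) = -5 + p (b(p) = p - (2 - 3*(-1)) = p - (2 + 3) = p - 1*5 = p - 5 = -5 + p)
b(1)*171 = (-5 + 1)*171 = -4*171 = -684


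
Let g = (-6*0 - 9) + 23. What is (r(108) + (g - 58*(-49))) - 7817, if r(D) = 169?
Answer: -4792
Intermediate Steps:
g = 14 (g = (0 - 9) + 23 = -9 + 23 = 14)
(r(108) + (g - 58*(-49))) - 7817 = (169 + (14 - 58*(-49))) - 7817 = (169 + (14 + 2842)) - 7817 = (169 + 2856) - 7817 = 3025 - 7817 = -4792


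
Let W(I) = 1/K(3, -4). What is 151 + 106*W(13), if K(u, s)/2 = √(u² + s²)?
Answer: 808/5 ≈ 161.60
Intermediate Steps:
K(u, s) = 2*√(s² + u²) (K(u, s) = 2*√(u² + s²) = 2*√(s² + u²))
W(I) = ⅒ (W(I) = 1/(2*√((-4)² + 3²)) = 1/(2*√(16 + 9)) = 1/(2*√25) = 1/(2*5) = 1/10 = ⅒)
151 + 106*W(13) = 151 + 106*(⅒) = 151 + 53/5 = 808/5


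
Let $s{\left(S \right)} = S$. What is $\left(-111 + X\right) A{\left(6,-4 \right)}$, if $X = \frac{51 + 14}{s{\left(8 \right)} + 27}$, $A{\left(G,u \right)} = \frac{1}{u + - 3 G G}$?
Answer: $\frac{191}{196} \approx 0.97449$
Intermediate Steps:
$A{\left(G,u \right)} = \frac{1}{u - 3 G^{2}}$
$X = \frac{13}{7}$ ($X = \frac{51 + 14}{8 + 27} = \frac{65}{35} = 65 \cdot \frac{1}{35} = \frac{13}{7} \approx 1.8571$)
$\left(-111 + X\right) A{\left(6,-4 \right)} = \frac{-111 + \frac{13}{7}}{-4 - 3 \cdot 6^{2}} = - \frac{764}{7 \left(-4 - 108\right)} = - \frac{764}{7 \left(-112\right)} = \left(- \frac{764}{7}\right) \left(- \frac{1}{112}\right) = \frac{191}{196}$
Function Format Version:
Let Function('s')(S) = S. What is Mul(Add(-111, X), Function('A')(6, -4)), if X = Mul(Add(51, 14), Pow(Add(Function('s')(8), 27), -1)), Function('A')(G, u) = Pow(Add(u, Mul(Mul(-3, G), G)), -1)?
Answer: Rational(191, 196) ≈ 0.97449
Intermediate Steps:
Function('A')(G, u) = Pow(Add(u, Mul(-3, Pow(G, 2))), -1)
X = Rational(13, 7) (X = Mul(Add(51, 14), Pow(Add(8, 27), -1)) = Mul(65, Pow(35, -1)) = Mul(65, Rational(1, 35)) = Rational(13, 7) ≈ 1.8571)
Mul(Add(-111, X), Function('A')(6, -4)) = Mul(Add(-111, Rational(13, 7)), Pow(Add(-4, Mul(-3, Pow(6, 2))), -1)) = Mul(Rational(-764, 7), Pow(Add(-4, Mul(-3, 36)), -1)) = Mul(Rational(-764, 7), Pow(Add(-4, -108), -1)) = Mul(Rational(-764, 7), Pow(-112, -1)) = Mul(Rational(-764, 7), Rational(-1, 112)) = Rational(191, 196)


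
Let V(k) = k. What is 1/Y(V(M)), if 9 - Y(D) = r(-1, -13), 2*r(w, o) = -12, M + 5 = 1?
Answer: 1/15 ≈ 0.066667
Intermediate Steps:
M = -4 (M = -5 + 1 = -4)
r(w, o) = -6 (r(w, o) = (½)*(-12) = -6)
Y(D) = 15 (Y(D) = 9 - 1*(-6) = 9 + 6 = 15)
1/Y(V(M)) = 1/15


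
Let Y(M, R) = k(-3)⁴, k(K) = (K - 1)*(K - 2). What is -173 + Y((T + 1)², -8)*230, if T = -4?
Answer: 36799827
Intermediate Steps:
k(K) = (-1 + K)*(-2 + K)
Y(M, R) = 160000 (Y(M, R) = (2 + (-3)² - 3*(-3))⁴ = (2 + 9 + 9)⁴ = 20⁴ = 160000)
-173 + Y((T + 1)², -8)*230 = -173 + 160000*230 = -173 + 36800000 = 36799827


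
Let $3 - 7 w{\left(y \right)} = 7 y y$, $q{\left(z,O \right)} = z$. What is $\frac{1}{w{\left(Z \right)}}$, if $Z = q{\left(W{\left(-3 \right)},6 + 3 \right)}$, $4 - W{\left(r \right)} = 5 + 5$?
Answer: $- \frac{7}{249} \approx -0.028112$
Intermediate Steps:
$W{\left(r \right)} = -6$ ($W{\left(r \right)} = 4 - \left(5 + 5\right) = 4 - 10 = -6$)
$Z = -6$
$w{\left(y \right)} = \frac{3}{7} - y^{2}$ ($w{\left(y \right)} = \frac{3}{7} - \frac{7 y y}{7} = \frac{3}{7} - \frac{7 y^{2}}{7} = \frac{3}{7} - y^{2}$)
$\frac{1}{w{\left(Z \right)}} = \frac{1}{\frac{3}{7} - \left(-6\right)^{2}} = \frac{1}{\frac{3}{7} - 36} = \frac{1}{- \frac{249}{7}} = - \frac{7}{249}$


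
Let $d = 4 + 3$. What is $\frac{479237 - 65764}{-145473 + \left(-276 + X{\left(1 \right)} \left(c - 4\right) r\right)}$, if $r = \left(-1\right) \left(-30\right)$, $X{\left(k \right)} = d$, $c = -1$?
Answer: $- \frac{413473}{146799} \approx -2.8166$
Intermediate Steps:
$d = 7$
$X{\left(k \right)} = 7$
$r = 30$
$\frac{479237 - 65764}{-145473 + \left(-276 + X{\left(1 \right)} \left(c - 4\right) r\right)} = \frac{479237 - 65764}{-145473 + \left(-276 + 7 \left(-1 - 4\right) 30\right)} = \frac{413473}{-145473 + \left(-276 + 7 \left(-5\right) 30\right)} = \frac{413473}{-145473 - 1326} = \frac{413473}{-146799} = 413473 \left(- \frac{1}{146799}\right) = - \frac{413473}{146799}$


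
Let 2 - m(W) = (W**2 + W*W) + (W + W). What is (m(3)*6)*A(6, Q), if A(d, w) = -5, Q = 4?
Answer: 660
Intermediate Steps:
m(W) = 2 - 2*W - 2*W**2 (m(W) = 2 - ((W**2 + W*W) + (W + W)) = 2 - ((W**2 + W**2) + 2*W) = 2 - (2*W**2 + 2*W) = 2 - (2*W + 2*W**2) = 2 + (-2*W - 2*W**2) = 2 - 2*W - 2*W**2)
(m(3)*6)*A(6, Q) = ((2 - 2*3 - 2*3**2)*6)*(-5) = ((2 - 6 - 2*9)*6)*(-5) = ((2 - 6 - 18)*6)*(-5) = -22*6*(-5) = -132*(-5) = 660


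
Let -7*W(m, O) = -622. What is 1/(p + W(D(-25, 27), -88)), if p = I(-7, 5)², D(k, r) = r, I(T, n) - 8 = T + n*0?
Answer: 7/629 ≈ 0.011129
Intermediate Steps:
I(T, n) = 8 + T (I(T, n) = 8 + (T + n*0) = 8 + (T + 0) = 8 + T)
W(m, O) = 622/7 (W(m, O) = -⅐*(-622) = 622/7)
p = 1 (p = (8 - 7)² = 1² = 1)
1/(p + W(D(-25, 27), -88)) = 1/(1 + 622/7) = 1/(629/7) = 7/629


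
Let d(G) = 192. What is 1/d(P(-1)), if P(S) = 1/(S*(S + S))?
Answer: 1/192 ≈ 0.0052083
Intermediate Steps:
P(S) = 1/(2*S²) (P(S) = 1/(S*(2*S)) = 1/(2*S²))
1/d(P(-1)) = 1/192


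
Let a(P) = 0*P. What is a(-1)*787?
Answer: 0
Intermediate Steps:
a(P) = 0
a(-1)*787 = 0*787 = 0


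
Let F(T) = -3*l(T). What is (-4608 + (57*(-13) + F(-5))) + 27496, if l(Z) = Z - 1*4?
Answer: 22174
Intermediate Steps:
l(Z) = -4 + Z (l(Z) = Z - 4 = -4 + Z)
F(T) = 12 - 3*T (F(T) = -3*(-4 + T) = 12 - 3*T)
(-4608 + (57*(-13) + F(-5))) + 27496 = (-4608 + (57*(-13) + (12 - 3*(-5)))) + 27496 = (-4608 + (-741 + (12 + 15))) + 27496 = (-4608 + (-741 + 27)) + 27496 = (-4608 - 714) + 27496 = -5322 + 27496 = 22174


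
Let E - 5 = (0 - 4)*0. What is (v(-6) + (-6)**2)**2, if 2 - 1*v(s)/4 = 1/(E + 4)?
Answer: 153664/81 ≈ 1897.1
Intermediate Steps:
E = 5 (E = 5 + (0 - 4)*0 = 5 - 4*0 = 5 + 0 = 5)
v(s) = 68/9 (v(s) = 8 - 4/(5 + 4) = 8 - 4/9 = 68/9)
(v(-6) + (-6)**2)**2 = (68/9 + (-6)**2)**2 = (68/9 + 36)**2 = (392/9)**2 = 153664/81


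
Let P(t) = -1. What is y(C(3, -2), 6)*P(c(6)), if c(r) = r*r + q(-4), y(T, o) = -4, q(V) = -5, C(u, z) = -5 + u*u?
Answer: 4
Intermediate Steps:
C(u, z) = -5 + u²
c(r) = -5 + r² (c(r) = r*r - 5 = r² - 5 = -5 + r²)
y(C(3, -2), 6)*P(c(6)) = -4*(-1) = 4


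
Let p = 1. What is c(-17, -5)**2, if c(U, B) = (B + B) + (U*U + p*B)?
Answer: 75076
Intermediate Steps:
c(U, B) = U**2 + 3*B (c(U, B) = (B + B) + (U*U + 1*B) = 2*B + (U**2 + B) = 2*B + (B + U**2) = U**2 + 3*B)
c(-17, -5)**2 = ((-17)**2 + 3*(-5))**2 = (289 - 15)**2 = 274**2 = 75076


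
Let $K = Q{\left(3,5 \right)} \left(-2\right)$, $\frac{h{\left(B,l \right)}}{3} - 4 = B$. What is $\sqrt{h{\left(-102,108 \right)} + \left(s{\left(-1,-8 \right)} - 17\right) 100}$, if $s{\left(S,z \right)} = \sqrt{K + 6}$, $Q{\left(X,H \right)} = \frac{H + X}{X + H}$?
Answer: $i \sqrt{1794} \approx 42.356 i$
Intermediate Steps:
$Q{\left(X,H \right)} = 1$ ($Q{\left(X,H \right)} = \frac{H + X}{H + X} = 1$)
$h{\left(B,l \right)} = 12 + 3 B$
$K = -2$ ($K = 1 \left(-2\right) = -2$)
$s{\left(S,z \right)} = 2$ ($s{\left(S,z \right)} = \sqrt{-2 + 6} = \sqrt{4} = 2$)
$\sqrt{h{\left(-102,108 \right)} + \left(s{\left(-1,-8 \right)} - 17\right) 100} = \sqrt{\left(12 + 3 \left(-102\right)\right) + \left(2 - 17\right) 100} = \sqrt{\left(12 - 306\right) - 1500} = \sqrt{-294 - 1500} = \sqrt{-1794} = i \sqrt{1794}$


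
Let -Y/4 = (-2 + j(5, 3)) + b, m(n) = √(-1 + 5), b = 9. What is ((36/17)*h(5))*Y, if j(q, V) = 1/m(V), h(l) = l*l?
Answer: -27000/17 ≈ -1588.2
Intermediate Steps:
m(n) = 2 (m(n) = √4 = 2)
h(l) = l²
j(q, V) = ½ (j(q, V) = 1/2 = 1*(½) = ½)
Y = -30 (Y = -4*((-2 + ½) + 9) = -4*(-3/2 + 9) = -4*15/2 = -30)
((36/17)*h(5))*Y = ((36/17)*5²)*(-30) = ((36*(1/17))*25)*(-30) = ((36/17)*25)*(-30) = (900/17)*(-30) = -27000/17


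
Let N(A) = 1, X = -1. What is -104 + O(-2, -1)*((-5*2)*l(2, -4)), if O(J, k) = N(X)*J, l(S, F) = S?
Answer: -64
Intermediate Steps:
O(J, k) = J (O(J, k) = 1*J = J)
-104 + O(-2, -1)*((-5*2)*l(2, -4)) = -104 - 2*(-5*2)*2 = -104 - (-20)*2 = -104 - 2*(-20) = -104 + 40 = -64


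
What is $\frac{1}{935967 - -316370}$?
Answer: $\frac{1}{1252337} \approx 7.9851 \cdot 10^{-7}$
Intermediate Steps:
$\frac{1}{935967 - -316370} = \frac{1}{935967 + \left(-92571 + 408941\right)} = \frac{1}{935967 + 316370} = \frac{1}{1252337}$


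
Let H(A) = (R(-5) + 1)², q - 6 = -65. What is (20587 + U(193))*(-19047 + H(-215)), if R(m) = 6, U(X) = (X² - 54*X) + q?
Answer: -899650290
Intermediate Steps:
q = -59 (q = 6 - 65 = -59)
U(X) = -59 + X² - 54*X (U(X) = (X² - 54*X) - 59 = -59 + X² - 54*X)
H(A) = 49 (H(A) = (6 + 1)² = 7² = 49)
(20587 + U(193))*(-19047 + H(-215)) = (20587 + (-59 + 193² - 54*193))*(-19047 + 49) = (20587 + (-59 + 37249 - 10422))*(-18998) = (20587 + 26768)*(-18998) = 47355*(-18998) = -899650290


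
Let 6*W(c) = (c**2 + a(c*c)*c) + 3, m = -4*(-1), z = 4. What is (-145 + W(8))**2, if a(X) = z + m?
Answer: 546121/36 ≈ 15170.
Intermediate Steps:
m = 4
a(X) = 8 (a(X) = 4 + 4 = 8)
W(c) = 1/2 + c**2/6 + 4*c/3 (W(c) = ((c**2 + 8*c) + 3)/6 = (3 + c**2 + 8*c)/6 = 1/2 + c**2/6 + 4*c/3)
(-145 + W(8))**2 = (-145 + (1/2 + (1/6)*8**2 + (4/3)*8))**2 = (-145 + (1/2 + (1/6)*64 + 32/3))**2 = (-145 + (1/2 + 32/3 + 32/3))**2 = (-145 + 131/6)**2 = (-739/6)**2 = 546121/36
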